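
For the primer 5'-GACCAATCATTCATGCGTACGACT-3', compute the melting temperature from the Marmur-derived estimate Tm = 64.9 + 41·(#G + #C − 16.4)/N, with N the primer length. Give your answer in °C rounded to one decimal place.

Base counts: A=7, T=6, G=4, C=7; G+C = 11, N = 24.
Tm = 64.9 + 41·(11 − 16.4)/24 = 64.9 + -221.40/24 = 55.7°C.

55.7°C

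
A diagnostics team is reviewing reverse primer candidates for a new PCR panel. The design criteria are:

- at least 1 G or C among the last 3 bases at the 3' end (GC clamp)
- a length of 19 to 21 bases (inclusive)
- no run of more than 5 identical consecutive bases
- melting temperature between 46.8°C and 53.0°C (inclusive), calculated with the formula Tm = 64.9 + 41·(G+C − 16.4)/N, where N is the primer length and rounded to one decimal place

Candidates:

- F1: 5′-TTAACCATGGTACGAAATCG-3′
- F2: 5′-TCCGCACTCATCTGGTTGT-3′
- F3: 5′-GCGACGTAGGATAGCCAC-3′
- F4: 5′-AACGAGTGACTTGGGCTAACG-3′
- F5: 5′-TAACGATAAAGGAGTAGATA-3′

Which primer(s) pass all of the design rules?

F1 (20 nt, A=7 T=5 G=4 C=4): 3' end TCG has 2 G/C ✓; length 20 ✓; longest run = 3 ✓; Tm = 64.9 + 41·(8 − 16.4)/20 = 47.7°C ✓ — passes.
F2 (19 nt, A=2 T=7 G=4 C=6): 3' end TGT has 1 G/C ✓; length 19 ✓; longest run = 2 ✓; Tm = 64.9 + 41·(10 − 16.4)/19 = 51.1°C ✓ — passes.
F3 (18 nt, A=5 T=2 G=6 C=5): 3' end CAC has 2 G/C ✓; length 18, outside 19–21 ✗; longest run = 2 ✓; Tm = 64.9 + 41·(11 − 16.4)/18 = 52.6°C ✓ — fails.
F4 (21 nt, A=6 T=4 G=7 C=4): 3' end ACG has 2 G/C ✓; length 21 ✓; longest run = 3 ✓; Tm = 64.9 + 41·(11 − 16.4)/21 = 54.4°C, outside 46.8–53.0°C ✗ — fails.
F5 (20 nt, A=10 T=4 G=5 C=1): 3' end ATA has 0 G/C, need ≥1 ✗; length 20 ✓; longest run = 3 ✓; Tm = 64.9 + 41·(6 − 16.4)/20 = 43.6°C, outside 46.8–53.0°C ✗ — fails.

F1 and F2.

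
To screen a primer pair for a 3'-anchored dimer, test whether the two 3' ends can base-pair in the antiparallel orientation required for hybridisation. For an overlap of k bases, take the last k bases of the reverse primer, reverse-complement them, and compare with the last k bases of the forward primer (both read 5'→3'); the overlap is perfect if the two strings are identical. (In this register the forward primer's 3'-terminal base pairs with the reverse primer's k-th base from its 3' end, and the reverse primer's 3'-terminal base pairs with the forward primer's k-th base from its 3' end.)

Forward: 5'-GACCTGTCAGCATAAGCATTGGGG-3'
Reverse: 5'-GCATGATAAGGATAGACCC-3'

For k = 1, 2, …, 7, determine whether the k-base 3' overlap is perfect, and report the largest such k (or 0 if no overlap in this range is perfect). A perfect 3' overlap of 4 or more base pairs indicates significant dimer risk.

Last 7 bases (5'→3') — forward …ATTGGGG, reverse …TAGACCC.
Reverse complement of the reverse primer's last 7 bases: GGGTCTA; its first k bases are the reverse complement of the reverse primer's last k bases, so a perfect k-base overlap needs the forward primer's last k bases to equal them.
Comparing (forward last k vs required): k=1: G vs G ✓; k=2: GG vs GG ✓; k=3: GGG vs GGG ✓; k=4: GGGG vs GGGT ✗; k=5: TGGGG vs GGGTC ✗; k=6: TTGGGG vs GGGTCT ✗; k=7: ATTGGGG vs GGGTCTA ✗.
Perfect overlaps at k = 1, 2, 3; the largest is 3.

Longest perfect overlap: 3 complementary base pairs; below the dimer-risk threshold (threshold 4).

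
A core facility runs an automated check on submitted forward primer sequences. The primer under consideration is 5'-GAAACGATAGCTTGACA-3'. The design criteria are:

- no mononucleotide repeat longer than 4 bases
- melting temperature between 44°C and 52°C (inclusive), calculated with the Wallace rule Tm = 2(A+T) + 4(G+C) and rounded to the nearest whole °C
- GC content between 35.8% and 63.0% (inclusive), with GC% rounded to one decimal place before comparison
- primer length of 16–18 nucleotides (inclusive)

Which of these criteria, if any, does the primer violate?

Meets all criteria.

Base counts: A=7, T=3, G=4, C=3 (length 17).
homopolymer run: longest run = 3 ✓
Tm: Tm = 2·10 + 4·7 = 48°C ✓
GC content: GC 7/17 = 41.2% ✓
length: length 17 ✓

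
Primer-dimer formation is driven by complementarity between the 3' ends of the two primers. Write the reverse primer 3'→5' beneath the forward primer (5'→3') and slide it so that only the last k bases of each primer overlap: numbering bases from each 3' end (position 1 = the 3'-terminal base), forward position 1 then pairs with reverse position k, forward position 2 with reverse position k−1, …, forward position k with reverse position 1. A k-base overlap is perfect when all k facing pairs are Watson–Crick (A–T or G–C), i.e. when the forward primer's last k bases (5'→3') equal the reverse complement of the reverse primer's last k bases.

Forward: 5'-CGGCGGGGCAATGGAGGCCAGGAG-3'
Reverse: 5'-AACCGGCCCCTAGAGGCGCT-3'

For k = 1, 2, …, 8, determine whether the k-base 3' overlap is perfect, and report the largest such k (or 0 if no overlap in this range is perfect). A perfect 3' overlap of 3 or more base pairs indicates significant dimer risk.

Longest perfect overlap: 2 complementary base pairs; below the dimer-risk threshold (threshold 3).

Last 8 bases (5'→3') — forward …GCCAGGAG, reverse …GAGGCGCT.
Reverse complement of the reverse primer's last 8 bases: AGCGCCTC; its first k bases are the reverse complement of the reverse primer's last k bases, so a perfect k-base overlap needs the forward primer's last k bases to equal them.
Comparing (forward last k vs required): k=1: G vs A ✗; k=2: AG vs AG ✓; k=3: GAG vs AGC ✗; k=4: GGAG vs AGCG ✗; k=5: AGGAG vs AGCGC ✗; k=6: CAGGAG vs AGCGCC ✗; k=7: CCAGGAG vs AGCGCCT ✗; k=8: GCCAGGAG vs AGCGCCTC ✗.
Only k = 2 is perfect, so the longest perfect 3' overlap is 2.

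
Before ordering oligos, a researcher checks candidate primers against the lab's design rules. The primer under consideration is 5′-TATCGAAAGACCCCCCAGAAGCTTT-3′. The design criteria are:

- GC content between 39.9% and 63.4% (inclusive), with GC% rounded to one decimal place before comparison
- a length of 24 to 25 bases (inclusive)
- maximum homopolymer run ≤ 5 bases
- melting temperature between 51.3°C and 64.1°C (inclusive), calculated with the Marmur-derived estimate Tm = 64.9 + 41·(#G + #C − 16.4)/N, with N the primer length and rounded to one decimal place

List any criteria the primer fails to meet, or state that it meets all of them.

Fails: homopolymer run.

Base counts: A=8, T=5, G=4, C=8 (length 25).
GC content: GC 12/25 = 48.0% ✓
length: length 25 ✓
homopolymer run: longest run = 6, exceeds 5 ✗
Tm: Tm = 64.9 + 41·(12 − 16.4)/25 = 57.7°C ✓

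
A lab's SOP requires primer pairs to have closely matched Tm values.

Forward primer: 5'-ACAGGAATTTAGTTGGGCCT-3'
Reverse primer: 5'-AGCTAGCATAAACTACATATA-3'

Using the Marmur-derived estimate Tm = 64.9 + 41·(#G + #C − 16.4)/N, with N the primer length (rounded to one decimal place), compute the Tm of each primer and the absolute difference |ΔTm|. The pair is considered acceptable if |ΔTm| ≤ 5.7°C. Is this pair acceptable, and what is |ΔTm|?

Forward: G+C = 9, N = 20 → Tm = 64.9 + 41·(9 − 16.4)/20 = 49.7°C.
Reverse: G+C = 6, N = 21 → Tm = 64.9 + 41·(6 − 16.4)/21 = 44.6°C.
|ΔTm| = |49.7 − 44.6| = 5.1°C, ≤ 5.7°C.

|ΔTm| = 5.1°C; the pair is acceptable.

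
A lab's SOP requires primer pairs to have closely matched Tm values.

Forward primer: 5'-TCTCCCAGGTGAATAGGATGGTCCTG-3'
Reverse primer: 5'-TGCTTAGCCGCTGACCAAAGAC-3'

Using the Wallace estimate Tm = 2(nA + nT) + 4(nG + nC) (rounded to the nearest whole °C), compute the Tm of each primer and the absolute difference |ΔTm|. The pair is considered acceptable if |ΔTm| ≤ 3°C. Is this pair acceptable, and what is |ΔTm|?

|ΔTm| = 12°C; the pair is not acceptable.

Forward: A=5 T=7 G=8 C=6 → Tm = 2·12 + 4·14 = 80°C.
Reverse: A=6 T=4 G=5 C=7 → Tm = 2·10 + 4·12 = 68°C.
|ΔTm| = |80 − 68| = 12°C, > 3°C.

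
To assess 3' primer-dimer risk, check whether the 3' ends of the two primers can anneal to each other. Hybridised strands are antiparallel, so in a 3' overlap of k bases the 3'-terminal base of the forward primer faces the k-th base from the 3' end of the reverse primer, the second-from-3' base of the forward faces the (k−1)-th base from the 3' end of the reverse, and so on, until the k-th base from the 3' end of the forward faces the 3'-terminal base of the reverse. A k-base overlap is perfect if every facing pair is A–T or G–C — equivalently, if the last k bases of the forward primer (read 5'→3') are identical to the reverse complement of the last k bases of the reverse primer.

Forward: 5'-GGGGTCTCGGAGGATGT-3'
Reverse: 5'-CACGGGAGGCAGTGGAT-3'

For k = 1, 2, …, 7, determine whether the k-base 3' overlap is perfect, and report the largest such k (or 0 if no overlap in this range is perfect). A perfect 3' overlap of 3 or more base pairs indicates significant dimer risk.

Last 7 bases (5'→3') — forward …AGGATGT, reverse …AGTGGAT.
Reverse complement of the reverse primer's last 7 bases: ATCCACT; its first k bases are the reverse complement of the reverse primer's last k bases, so a perfect k-base overlap needs the forward primer's last k bases to equal them.
Comparing (forward last k vs required): k=1: T vs A ✗; k=2: GT vs AT ✗; k=3: TGT vs ATC ✗; k=4: ATGT vs ATCC ✗; k=5: GATGT vs ATCCA ✗; k=6: GGATGT vs ATCCAC ✗; k=7: AGGATGT vs ATCCACT ✗.
No overlap length from 1 to 7 is perfect, so the longest perfect 3' overlap is 0.

Longest perfect overlap: 0 complementary base pairs; below the dimer-risk threshold (threshold 3).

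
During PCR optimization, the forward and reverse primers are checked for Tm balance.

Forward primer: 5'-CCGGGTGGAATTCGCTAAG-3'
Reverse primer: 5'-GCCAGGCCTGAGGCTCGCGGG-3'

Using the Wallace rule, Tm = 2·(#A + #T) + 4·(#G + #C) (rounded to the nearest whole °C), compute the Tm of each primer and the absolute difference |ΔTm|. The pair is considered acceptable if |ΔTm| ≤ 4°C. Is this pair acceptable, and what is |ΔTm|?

Forward: A=4 T=4 G=7 C=4 → Tm = 2·8 + 4·11 = 60°C.
Reverse: A=2 T=2 G=10 C=7 → Tm = 2·4 + 4·17 = 76°C.
|ΔTm| = |60 − 76| = 16°C, > 4°C.

|ΔTm| = 16°C; the pair is not acceptable.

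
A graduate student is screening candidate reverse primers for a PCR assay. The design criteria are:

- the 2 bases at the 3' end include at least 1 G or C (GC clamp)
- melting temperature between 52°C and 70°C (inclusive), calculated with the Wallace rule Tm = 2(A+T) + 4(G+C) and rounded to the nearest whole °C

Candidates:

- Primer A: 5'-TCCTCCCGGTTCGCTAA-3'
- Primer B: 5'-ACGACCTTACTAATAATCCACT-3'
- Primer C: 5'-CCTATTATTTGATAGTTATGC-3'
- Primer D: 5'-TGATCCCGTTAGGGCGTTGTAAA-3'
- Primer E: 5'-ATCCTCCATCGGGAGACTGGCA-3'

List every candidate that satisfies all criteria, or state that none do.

Primer B, Primer C and Primer E.

Primer A (17 nt, A=2 T=5 G=3 C=7): 3' end AA has 0 G/C, need ≥1 ✗; Tm = 2·7 + 4·10 = 54°C ✓ — fails.
Primer B (22 nt, A=8 T=6 G=1 C=7): 3' end CT has 1 G/C ✓; Tm = 2·14 + 4·8 = 60°C ✓ — passes.
Primer C (21 nt, A=5 T=10 G=3 C=3): 3' end GC has 2 G/C ✓; Tm = 2·15 + 4·6 = 54°C ✓ — passes.
Primer D (23 nt, A=5 T=7 G=7 C=4): 3' end AA has 0 G/C, need ≥1 ✗; Tm = 2·12 + 4·11 = 68°C ✓ — fails.
Primer E (22 nt, A=5 T=4 G=6 C=7): 3' end CA has 1 G/C ✓; Tm = 2·9 + 4·13 = 70°C ✓ — passes.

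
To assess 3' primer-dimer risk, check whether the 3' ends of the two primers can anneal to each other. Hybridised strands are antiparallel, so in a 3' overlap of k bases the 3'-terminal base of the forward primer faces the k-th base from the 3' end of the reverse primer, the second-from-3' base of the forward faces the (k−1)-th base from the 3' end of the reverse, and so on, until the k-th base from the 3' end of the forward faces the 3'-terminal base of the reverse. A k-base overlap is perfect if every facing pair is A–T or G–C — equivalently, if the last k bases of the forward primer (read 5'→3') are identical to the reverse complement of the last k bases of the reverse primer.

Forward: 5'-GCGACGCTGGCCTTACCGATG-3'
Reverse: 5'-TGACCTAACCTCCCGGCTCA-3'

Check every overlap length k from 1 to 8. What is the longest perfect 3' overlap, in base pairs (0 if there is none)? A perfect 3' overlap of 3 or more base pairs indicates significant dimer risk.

Last 8 bases (5'→3') — forward …TACCGATG, reverse …CCGGCTCA.
Reverse complement of the reverse primer's last 8 bases: TGAGCCGG; its first k bases are the reverse complement of the reverse primer's last k bases, so a perfect k-base overlap needs the forward primer's last k bases to equal them.
Comparing (forward last k vs required): k=1: G vs T ✗; k=2: TG vs TG ✓; k=3: ATG vs TGA ✗; k=4: GATG vs TGAG ✗; k=5: CGATG vs TGAGC ✗; k=6: CCGATG vs TGAGCC ✗; k=7: ACCGATG vs TGAGCCG ✗; k=8: TACCGATG vs TGAGCCGG ✗.
Only k = 2 is perfect, so the longest perfect 3' overlap is 2.

Longest perfect overlap: 2 complementary base pairs; below the dimer-risk threshold (threshold 3).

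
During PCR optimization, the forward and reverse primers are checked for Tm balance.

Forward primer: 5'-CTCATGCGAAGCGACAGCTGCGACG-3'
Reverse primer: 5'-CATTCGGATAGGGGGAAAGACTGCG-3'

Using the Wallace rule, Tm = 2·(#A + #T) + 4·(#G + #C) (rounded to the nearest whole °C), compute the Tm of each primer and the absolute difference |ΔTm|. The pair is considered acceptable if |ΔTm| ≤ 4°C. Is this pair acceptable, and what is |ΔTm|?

Forward: A=6 T=3 G=8 C=8 → Tm = 2·9 + 4·16 = 82°C.
Reverse: A=7 T=4 G=10 C=4 → Tm = 2·11 + 4·14 = 78°C.
|ΔTm| = |82 − 78| = 4°C, ≤ 4°C.

|ΔTm| = 4°C; the pair is acceptable.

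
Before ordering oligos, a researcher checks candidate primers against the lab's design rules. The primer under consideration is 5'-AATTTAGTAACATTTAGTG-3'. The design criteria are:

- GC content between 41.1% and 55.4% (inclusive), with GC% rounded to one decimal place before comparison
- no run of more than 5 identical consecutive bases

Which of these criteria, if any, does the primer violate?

Fails: GC content.

Base counts: A=7, T=8, G=3, C=1 (length 19).
GC content: GC 4/19 = 21.1%, outside 41.1–55.4% ✗
homopolymer run: longest run = 3 ✓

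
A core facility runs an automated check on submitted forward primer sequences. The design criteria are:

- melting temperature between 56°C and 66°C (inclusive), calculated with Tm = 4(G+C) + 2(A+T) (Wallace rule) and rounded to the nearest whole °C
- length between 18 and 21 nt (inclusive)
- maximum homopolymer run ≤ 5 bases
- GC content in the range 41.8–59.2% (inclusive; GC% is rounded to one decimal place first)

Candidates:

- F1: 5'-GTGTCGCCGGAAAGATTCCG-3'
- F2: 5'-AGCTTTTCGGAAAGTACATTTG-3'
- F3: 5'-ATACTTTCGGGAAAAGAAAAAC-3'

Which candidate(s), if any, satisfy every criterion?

F1 (20 nt, A=4 T=4 G=7 C=5): Tm = 2·8 + 4·12 = 64°C ✓; length 20 ✓; longest run = 3 ✓; GC 12/20 = 60.0%, outside 41.8–59.2% ✗ — fails.
F2 (22 nt, A=6 T=8 G=5 C=3): Tm = 2·14 + 4·8 = 60°C ✓; length 22, outside 18–21 ✗; longest run = 4 ✓; GC 8/22 = 36.4%, outside 41.8–59.2% ✗ — fails.
F3 (22 nt, A=11 T=4 G=4 C=3): Tm = 2·15 + 4·7 = 58°C ✓; length 22, outside 18–21 ✗; longest run = 5 ✓; GC 7/22 = 31.8%, outside 41.8–59.2% ✗ — fails.

None of the candidates satisfy all criteria.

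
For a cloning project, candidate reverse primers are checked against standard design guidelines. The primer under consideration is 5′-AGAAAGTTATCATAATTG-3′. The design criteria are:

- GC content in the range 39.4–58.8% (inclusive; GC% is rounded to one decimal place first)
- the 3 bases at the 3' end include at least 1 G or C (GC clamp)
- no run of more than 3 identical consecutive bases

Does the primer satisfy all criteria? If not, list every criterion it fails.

Fails: GC content.

Base counts: A=8, T=6, G=3, C=1 (length 18).
GC content: GC 4/18 = 22.2%, outside 39.4–58.8% ✗
GC clamp: 3' end TTG has 1 G/C ✓
homopolymer run: longest run = 3 ✓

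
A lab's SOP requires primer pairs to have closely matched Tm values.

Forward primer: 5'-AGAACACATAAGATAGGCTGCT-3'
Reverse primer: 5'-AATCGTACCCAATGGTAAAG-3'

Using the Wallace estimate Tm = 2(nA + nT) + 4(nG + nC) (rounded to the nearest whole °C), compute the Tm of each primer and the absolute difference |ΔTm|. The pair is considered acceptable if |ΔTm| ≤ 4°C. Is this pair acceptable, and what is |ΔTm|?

Forward: A=9 T=4 G=5 C=4 → Tm = 2·13 + 4·9 = 62°C.
Reverse: A=8 T=4 G=4 C=4 → Tm = 2·12 + 4·8 = 56°C.
|ΔTm| = |62 − 56| = 6°C, > 4°C.

|ΔTm| = 6°C; the pair is not acceptable.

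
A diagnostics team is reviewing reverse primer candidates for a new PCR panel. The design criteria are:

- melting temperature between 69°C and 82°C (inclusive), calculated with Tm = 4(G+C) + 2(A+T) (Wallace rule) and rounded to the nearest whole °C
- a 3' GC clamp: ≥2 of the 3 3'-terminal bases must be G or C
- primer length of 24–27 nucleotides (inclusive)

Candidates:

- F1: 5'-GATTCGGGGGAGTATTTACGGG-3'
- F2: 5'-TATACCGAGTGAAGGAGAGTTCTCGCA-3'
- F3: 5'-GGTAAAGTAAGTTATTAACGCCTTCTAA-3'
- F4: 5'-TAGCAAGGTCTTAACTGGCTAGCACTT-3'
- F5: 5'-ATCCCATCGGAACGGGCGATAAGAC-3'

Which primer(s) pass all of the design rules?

F2 and F5.

F1 (22 nt, A=4 T=6 G=10 C=2): Tm = 2·10 + 4·12 = 68°C, outside 69–82°C ✗; 3' end GGG has 3 G/C ✓; length 22, outside 24–27 ✗ — fails.
F2 (27 nt, A=8 T=6 G=8 C=5): Tm = 2·14 + 4·13 = 80°C ✓; 3' end GCA has 2 G/C ✓; length 27 ✓ — passes.
F3 (28 nt, A=10 T=9 G=5 C=4): Tm = 2·19 + 4·9 = 74°C ✓; 3' end TAA has 0 G/C, need ≥2 ✗; length 28, outside 24–27 ✗ — fails.
F4 (27 nt, A=7 T=8 G=6 C=6): Tm = 2·15 + 4·12 = 78°C ✓; 3' end CTT has 1 G/C, need ≥2 ✗; length 27 ✓ — fails.
F5 (25 nt, A=8 T=3 G=7 C=7): Tm = 2·11 + 4·14 = 78°C ✓; 3' end GAC has 2 G/C ✓; length 25 ✓ — passes.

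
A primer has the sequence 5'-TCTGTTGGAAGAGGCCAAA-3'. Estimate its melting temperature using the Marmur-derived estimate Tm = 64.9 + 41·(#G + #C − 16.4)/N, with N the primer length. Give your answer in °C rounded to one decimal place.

48.9°C

Base counts: A=6, T=4, G=6, C=3; G+C = 9, N = 19.
Tm = 64.9 + 41·(9 − 16.4)/19 = 64.9 + -303.40/19 = 48.9°C.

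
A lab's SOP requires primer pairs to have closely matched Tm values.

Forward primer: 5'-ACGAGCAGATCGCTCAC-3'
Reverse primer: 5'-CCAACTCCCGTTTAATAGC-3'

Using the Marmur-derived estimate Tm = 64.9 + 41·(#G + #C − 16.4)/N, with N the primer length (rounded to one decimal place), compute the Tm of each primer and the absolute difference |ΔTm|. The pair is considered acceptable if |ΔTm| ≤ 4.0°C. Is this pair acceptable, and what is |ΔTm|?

Forward: G+C = 10, N = 17 → Tm = 64.9 + 41·(10 − 16.4)/17 = 49.5°C.
Reverse: G+C = 9, N = 19 → Tm = 64.9 + 41·(9 − 16.4)/19 = 48.9°C.
|ΔTm| = |49.5 − 48.9| = 0.6°C, ≤ 4.0°C.

|ΔTm| = 0.6°C; the pair is acceptable.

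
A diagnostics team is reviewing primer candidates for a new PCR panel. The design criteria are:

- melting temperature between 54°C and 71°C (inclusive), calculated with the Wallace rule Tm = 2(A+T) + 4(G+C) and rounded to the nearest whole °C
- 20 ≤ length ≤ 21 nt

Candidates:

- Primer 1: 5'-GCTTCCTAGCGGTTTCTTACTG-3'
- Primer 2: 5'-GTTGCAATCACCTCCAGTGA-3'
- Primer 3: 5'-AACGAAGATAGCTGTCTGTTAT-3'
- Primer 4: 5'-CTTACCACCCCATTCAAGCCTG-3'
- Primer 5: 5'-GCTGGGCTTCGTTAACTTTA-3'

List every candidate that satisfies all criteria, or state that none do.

Primer 2 and Primer 5.

Primer 1 (22 nt, A=2 T=9 G=5 C=6): Tm = 2·11 + 4·11 = 66°C ✓; length 22, outside 20–21 ✗ — fails.
Primer 2 (20 nt, A=5 T=5 G=4 C=6): Tm = 2·10 + 4·10 = 60°C ✓; length 20 ✓ — passes.
Primer 3 (22 nt, A=7 T=7 G=5 C=3): Tm = 2·14 + 4·8 = 60°C ✓; length 22, outside 20–21 ✗ — fails.
Primer 4 (22 nt, A=5 T=5 G=2 C=10): Tm = 2·10 + 4·12 = 68°C ✓; length 22, outside 20–21 ✗ — fails.
Primer 5 (20 nt, A=3 T=8 G=5 C=4): Tm = 2·11 + 4·9 = 58°C ✓; length 20 ✓ — passes.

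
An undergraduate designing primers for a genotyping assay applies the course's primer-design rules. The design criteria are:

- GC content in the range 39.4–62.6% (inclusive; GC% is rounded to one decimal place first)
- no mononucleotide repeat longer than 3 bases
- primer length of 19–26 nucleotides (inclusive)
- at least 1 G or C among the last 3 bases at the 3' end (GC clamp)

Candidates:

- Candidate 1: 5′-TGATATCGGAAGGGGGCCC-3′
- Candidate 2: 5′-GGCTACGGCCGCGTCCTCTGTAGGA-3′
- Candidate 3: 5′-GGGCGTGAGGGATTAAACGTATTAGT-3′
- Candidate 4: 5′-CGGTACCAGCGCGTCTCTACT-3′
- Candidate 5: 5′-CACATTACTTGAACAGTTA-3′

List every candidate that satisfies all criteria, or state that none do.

Candidate 3 and Candidate 4.

Candidate 1 (19 nt, A=4 T=3 G=8 C=4): GC 12/19 = 63.2%, outside 39.4–62.6% ✗; longest run = 5, exceeds 3 ✗; length 19 ✓; 3' end CCC has 3 G/C ✓ — fails.
Candidate 2 (25 nt, A=3 T=5 G=9 C=8): GC 17/25 = 68.0%, outside 39.4–62.6% ✗; longest run = 2 ✓; length 25 ✓; 3' end GGA has 2 G/C ✓ — fails.
Candidate 3 (26 nt, A=7 T=7 G=10 C=2): GC 12/26 = 46.2% ✓; longest run = 3 ✓; length 26 ✓; 3' end AGT has 1 G/C ✓ — passes.
Candidate 4 (21 nt, A=3 T=5 G=5 C=8): GC 13/21 = 61.9% ✓; longest run = 2 ✓; length 21 ✓; 3' end ACT has 1 G/C ✓ — passes.
Candidate 5 (19 nt, A=7 T=6 G=2 C=4): GC 6/19 = 31.6%, outside 39.4–62.6% ✗; longest run = 2 ✓; length 19 ✓; 3' end TTA has 0 G/C, need ≥1 ✗ — fails.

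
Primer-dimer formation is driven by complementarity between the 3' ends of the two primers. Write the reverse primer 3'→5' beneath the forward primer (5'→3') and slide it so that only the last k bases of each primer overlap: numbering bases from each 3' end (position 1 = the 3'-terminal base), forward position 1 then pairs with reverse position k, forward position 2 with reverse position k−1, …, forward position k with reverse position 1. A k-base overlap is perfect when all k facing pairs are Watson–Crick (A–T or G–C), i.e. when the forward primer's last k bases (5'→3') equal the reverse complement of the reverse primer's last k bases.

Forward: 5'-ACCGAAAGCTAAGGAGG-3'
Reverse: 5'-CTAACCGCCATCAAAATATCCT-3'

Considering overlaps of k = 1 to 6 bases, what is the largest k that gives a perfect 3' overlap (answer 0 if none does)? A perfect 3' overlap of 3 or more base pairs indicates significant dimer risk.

Longest perfect overlap: 3 complementary base pairs; significant dimer risk (threshold 3).

Last 6 bases (5'→3') — forward …AGGAGG, reverse …TATCCT.
Reverse complement of the reverse primer's last 6 bases: AGGATA; its first k bases are the reverse complement of the reverse primer's last k bases, so a perfect k-base overlap needs the forward primer's last k bases to equal them.
Comparing (forward last k vs required): k=1: G vs A ✗; k=2: GG vs AG ✗; k=3: AGG vs AGG ✓; k=4: GAGG vs AGGA ✗; k=5: GGAGG vs AGGAT ✗; k=6: AGGAGG vs AGGATA ✗.
Only k = 3 is perfect, so the longest perfect 3' overlap is 3.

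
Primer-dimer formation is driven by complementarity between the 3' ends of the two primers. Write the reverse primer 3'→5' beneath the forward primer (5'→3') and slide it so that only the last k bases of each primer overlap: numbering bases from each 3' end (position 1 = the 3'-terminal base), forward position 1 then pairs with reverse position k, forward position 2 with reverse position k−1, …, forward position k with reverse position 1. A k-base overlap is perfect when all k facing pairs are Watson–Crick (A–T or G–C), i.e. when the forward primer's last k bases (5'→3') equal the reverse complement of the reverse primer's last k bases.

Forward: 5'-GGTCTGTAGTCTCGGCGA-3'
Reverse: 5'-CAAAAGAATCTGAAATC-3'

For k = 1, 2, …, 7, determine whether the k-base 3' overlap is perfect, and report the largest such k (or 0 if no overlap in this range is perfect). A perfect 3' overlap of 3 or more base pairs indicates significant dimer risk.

Last 7 bases (5'→3') — forward …TCGGCGA, reverse …TGAAATC.
Reverse complement of the reverse primer's last 7 bases: GATTTCA; its first k bases are the reverse complement of the reverse primer's last k bases, so a perfect k-base overlap needs the forward primer's last k bases to equal them.
Comparing (forward last k vs required): k=1: A vs G ✗; k=2: GA vs GA ✓; k=3: CGA vs GAT ✗; k=4: GCGA vs GATT ✗; k=5: GGCGA vs GATTT ✗; k=6: CGGCGA vs GATTTC ✗; k=7: TCGGCGA vs GATTTCA ✗.
Only k = 2 is perfect, so the longest perfect 3' overlap is 2.

Longest perfect overlap: 2 complementary base pairs; below the dimer-risk threshold (threshold 3).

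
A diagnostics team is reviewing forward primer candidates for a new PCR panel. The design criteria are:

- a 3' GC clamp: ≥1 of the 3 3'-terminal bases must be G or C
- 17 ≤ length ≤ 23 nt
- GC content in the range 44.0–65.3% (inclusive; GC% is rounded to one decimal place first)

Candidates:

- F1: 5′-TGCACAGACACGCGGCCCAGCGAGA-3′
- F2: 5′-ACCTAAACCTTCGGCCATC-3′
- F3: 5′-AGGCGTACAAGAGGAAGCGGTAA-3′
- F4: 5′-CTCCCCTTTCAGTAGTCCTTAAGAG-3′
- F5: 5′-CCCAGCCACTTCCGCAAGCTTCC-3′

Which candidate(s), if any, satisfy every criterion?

F2 and F5.

F1 (25 nt, A=7 T=1 G=8 C=9): 3' end AGA has 1 G/C ✓; length 25, outside 17–23 ✗; GC 17/25 = 68.0%, outside 44.0–65.3% ✗ — fails.
F2 (19 nt, A=5 T=4 G=2 C=8): 3' end ATC has 1 G/C ✓; length 19 ✓; GC 10/19 = 52.6% ✓ — passes.
F3 (23 nt, A=9 T=2 G=9 C=3): 3' end TAA has 0 G/C, need ≥1 ✗; length 23 ✓; GC 12/23 = 52.2% ✓ — fails.
F4 (25 nt, A=5 T=8 G=4 C=8): 3' end GAG has 2 G/C ✓; length 25, outside 17–23 ✗; GC 12/25 = 48.0% ✓ — fails.
F5 (23 nt, A=4 T=4 G=3 C=12): 3' end TCC has 2 G/C ✓; length 23 ✓; GC 15/23 = 65.2% ✓ — passes.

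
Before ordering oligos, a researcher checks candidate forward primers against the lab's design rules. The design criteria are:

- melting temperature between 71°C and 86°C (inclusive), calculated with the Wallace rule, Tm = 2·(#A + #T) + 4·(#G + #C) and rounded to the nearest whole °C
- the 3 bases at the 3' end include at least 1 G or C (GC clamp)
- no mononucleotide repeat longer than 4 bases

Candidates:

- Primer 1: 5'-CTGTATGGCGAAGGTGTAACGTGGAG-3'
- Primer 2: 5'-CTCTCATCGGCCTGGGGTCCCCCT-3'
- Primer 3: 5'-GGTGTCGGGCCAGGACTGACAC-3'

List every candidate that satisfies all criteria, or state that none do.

Primer 1 (26 nt, A=6 T=6 G=11 C=3): Tm = 2·12 + 4·14 = 80°C ✓; 3' end GAG has 2 G/C ✓; longest run = 2 ✓ — passes.
Primer 2 (24 nt, A=1 T=6 G=6 C=11): Tm = 2·7 + 4·17 = 82°C ✓; 3' end CCT has 2 G/C ✓; longest run = 5, exceeds 4 ✗ — fails.
Primer 3 (22 nt, A=4 T=3 G=9 C=6): Tm = 2·7 + 4·15 = 74°C ✓; 3' end CAC has 2 G/C ✓; longest run = 3 ✓ — passes.

Primer 1 and Primer 3.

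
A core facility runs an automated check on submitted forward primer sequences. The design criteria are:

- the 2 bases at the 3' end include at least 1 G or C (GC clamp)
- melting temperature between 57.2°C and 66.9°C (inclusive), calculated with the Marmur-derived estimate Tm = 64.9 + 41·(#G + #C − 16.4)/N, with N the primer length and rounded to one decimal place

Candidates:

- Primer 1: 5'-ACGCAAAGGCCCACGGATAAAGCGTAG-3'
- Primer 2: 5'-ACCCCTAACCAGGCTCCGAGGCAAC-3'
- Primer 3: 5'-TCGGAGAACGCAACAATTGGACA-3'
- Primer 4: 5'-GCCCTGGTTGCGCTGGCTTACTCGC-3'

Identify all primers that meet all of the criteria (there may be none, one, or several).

Primer 1 (27 nt, A=10 T=2 G=8 C=7): 3' end AG has 1 G/C ✓; Tm = 64.9 + 41·(15 − 16.4)/27 = 62.8°C ✓ — passes.
Primer 2 (25 nt, A=7 T=2 G=5 C=11): 3' end AC has 1 G/C ✓; Tm = 64.9 + 41·(16 − 16.4)/25 = 64.2°C ✓ — passes.
Primer 3 (23 nt, A=9 T=3 G=6 C=5): 3' end CA has 1 G/C ✓; Tm = 64.9 + 41·(11 − 16.4)/23 = 55.3°C, outside 57.2–66.9°C ✗ — fails.
Primer 4 (25 nt, A=1 T=7 G=8 C=9): 3' end GC has 2 G/C ✓; Tm = 64.9 + 41·(17 − 16.4)/25 = 65.9°C ✓ — passes.

Primer 1, Primer 2 and Primer 4.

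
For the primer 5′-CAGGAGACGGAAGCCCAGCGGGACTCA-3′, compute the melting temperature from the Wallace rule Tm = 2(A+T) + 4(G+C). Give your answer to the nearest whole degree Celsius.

90°C

Base counts: A=8, T=1, G=10, C=8 (length 27).
Tm = 2·(8+1) + 4·(10+8) = 2·9 + 4·18 = 18 + 72 = 90°C.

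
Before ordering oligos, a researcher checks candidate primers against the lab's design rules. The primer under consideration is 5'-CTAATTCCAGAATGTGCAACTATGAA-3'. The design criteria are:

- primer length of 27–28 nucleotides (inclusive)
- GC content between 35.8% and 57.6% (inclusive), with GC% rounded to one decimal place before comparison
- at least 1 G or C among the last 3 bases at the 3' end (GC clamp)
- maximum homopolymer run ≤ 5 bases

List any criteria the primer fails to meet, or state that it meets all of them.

Fails: length, GC content.

Base counts: A=10, T=7, G=4, C=5 (length 26).
length: length 26, outside 27–28 ✗
GC content: GC 9/26 = 34.6%, outside 35.8–57.6% ✗
GC clamp: 3' end GAA has 1 G/C ✓
homopolymer run: longest run = 2 ✓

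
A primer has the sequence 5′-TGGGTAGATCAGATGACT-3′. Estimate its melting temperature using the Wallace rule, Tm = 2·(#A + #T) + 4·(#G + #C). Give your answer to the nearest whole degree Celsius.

Base counts: A=5, T=5, G=6, C=2 (length 18).
Tm = 2·(5+5) + 4·(6+2) = 2·10 + 4·8 = 20 + 32 = 52°C.

52°C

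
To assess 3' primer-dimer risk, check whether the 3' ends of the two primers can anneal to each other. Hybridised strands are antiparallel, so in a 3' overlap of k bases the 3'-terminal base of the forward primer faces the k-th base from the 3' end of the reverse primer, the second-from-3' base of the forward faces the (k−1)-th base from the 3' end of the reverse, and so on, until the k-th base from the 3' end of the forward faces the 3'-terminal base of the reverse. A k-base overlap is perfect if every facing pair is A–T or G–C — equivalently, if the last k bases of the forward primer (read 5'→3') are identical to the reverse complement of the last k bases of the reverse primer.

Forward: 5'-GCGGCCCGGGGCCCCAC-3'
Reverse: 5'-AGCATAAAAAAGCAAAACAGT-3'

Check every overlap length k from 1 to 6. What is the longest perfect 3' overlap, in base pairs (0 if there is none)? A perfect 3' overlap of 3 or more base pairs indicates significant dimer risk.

Last 6 bases (5'→3') — forward …CCCCAC, reverse …AACAGT.
Reverse complement of the reverse primer's last 6 bases: ACTGTT; its first k bases are the reverse complement of the reverse primer's last k bases, so a perfect k-base overlap needs the forward primer's last k bases to equal them.
Comparing (forward last k vs required): k=1: C vs A ✗; k=2: AC vs AC ✓; k=3: CAC vs ACT ✗; k=4: CCAC vs ACTG ✗; k=5: CCCAC vs ACTGT ✗; k=6: CCCCAC vs ACTGTT ✗.
Only k = 2 is perfect, so the longest perfect 3' overlap is 2.

Longest perfect overlap: 2 complementary base pairs; below the dimer-risk threshold (threshold 3).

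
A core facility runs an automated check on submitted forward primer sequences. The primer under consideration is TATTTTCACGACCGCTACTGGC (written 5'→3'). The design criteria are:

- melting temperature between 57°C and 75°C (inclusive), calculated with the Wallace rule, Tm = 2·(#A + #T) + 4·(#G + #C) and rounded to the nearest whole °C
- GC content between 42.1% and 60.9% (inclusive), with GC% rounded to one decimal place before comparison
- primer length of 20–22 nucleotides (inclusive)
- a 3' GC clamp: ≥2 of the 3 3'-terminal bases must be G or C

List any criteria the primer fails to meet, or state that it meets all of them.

Meets all criteria.

Base counts: A=4, T=7, G=4, C=7 (length 22).
Tm: Tm = 2·11 + 4·11 = 66°C ✓
GC content: GC 11/22 = 50.0% ✓
length: length 22 ✓
GC clamp: 3' end GGC has 3 G/C ✓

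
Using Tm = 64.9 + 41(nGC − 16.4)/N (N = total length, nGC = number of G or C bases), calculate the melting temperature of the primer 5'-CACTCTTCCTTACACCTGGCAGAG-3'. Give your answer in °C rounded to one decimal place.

59.1°C

Base counts: A=5, T=6, G=4, C=9; G+C = 13, N = 24.
Tm = 64.9 + 41·(13 − 16.4)/24 = 64.9 + -139.40/24 = 59.1°C.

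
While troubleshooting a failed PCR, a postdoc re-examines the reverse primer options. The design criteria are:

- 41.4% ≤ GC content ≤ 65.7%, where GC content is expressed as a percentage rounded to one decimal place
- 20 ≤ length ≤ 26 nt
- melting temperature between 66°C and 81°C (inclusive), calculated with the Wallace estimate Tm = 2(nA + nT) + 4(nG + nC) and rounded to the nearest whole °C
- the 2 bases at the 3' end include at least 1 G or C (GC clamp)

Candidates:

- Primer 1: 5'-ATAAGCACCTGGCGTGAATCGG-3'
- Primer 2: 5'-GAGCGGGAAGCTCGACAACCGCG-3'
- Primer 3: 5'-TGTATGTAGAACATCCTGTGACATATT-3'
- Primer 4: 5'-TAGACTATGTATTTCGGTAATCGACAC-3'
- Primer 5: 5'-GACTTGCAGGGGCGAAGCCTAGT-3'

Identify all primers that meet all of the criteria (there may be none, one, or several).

Primer 1 and Primer 5.

Primer 1 (22 nt, A=6 T=4 G=7 C=5): GC 12/22 = 54.5% ✓; length 22 ✓; Tm = 2·10 + 4·12 = 68°C ✓; 3' end GG has 2 G/C ✓ — passes.
Primer 2 (23 nt, A=6 T=1 G=9 C=7): GC 16/23 = 69.6%, outside 41.4–65.7% ✗; length 23 ✓; Tm = 2·7 + 4·16 = 78°C ✓; 3' end CG has 2 G/C ✓ — fails.
Primer 3 (27 nt, A=8 T=10 G=5 C=4): GC 9/27 = 33.3%, outside 41.4–65.7% ✗; length 27, outside 20–26 ✗; Tm = 2·18 + 4·9 = 72°C ✓; 3' end TT has 0 G/C, need ≥1 ✗ — fails.
Primer 4 (27 nt, A=8 T=9 G=5 C=5): GC 10/27 = 37.0%, outside 41.4–65.7% ✗; length 27, outside 20–26 ✗; Tm = 2·17 + 4·10 = 74°C ✓; 3' end AC has 1 G/C ✓ — fails.
Primer 5 (23 nt, A=5 T=4 G=9 C=5): GC 14/23 = 60.9% ✓; length 23 ✓; Tm = 2·9 + 4·14 = 74°C ✓; 3' end GT has 1 G/C ✓ — passes.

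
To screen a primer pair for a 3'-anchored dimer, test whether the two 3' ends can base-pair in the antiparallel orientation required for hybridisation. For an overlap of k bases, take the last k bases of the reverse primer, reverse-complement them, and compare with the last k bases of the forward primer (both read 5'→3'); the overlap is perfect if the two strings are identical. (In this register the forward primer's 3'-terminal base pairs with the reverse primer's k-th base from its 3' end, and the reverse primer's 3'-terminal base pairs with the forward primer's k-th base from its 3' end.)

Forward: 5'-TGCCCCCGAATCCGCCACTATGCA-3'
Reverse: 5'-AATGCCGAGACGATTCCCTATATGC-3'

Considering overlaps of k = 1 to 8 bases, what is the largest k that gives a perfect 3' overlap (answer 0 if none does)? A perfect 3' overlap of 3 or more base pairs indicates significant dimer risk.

Longest perfect overlap: 3 complementary base pairs; significant dimer risk (threshold 3).

Last 8 bases (5'→3') — forward …ACTATGCA, reverse …CTATATGC.
Reverse complement of the reverse primer's last 8 bases: GCATATAG; its first k bases are the reverse complement of the reverse primer's last k bases, so a perfect k-base overlap needs the forward primer's last k bases to equal them.
Comparing (forward last k vs required): k=1: A vs G ✗; k=2: CA vs GC ✗; k=3: GCA vs GCA ✓; k=4: TGCA vs GCAT ✗; k=5: ATGCA vs GCATA ✗; k=6: TATGCA vs GCATAT ✗; k=7: CTATGCA vs GCATATA ✗; k=8: ACTATGCA vs GCATATAG ✗.
Only k = 3 is perfect, so the longest perfect 3' overlap is 3.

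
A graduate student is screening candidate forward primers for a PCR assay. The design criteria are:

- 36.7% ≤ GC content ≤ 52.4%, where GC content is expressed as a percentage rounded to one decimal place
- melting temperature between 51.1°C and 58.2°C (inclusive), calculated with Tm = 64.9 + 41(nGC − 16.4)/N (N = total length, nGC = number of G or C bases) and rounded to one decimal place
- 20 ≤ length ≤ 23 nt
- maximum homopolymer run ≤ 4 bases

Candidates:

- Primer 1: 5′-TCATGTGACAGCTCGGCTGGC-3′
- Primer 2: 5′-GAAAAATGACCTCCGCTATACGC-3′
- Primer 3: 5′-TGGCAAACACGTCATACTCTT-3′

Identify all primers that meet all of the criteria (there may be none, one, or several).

Primer 1 (21 nt, A=3 T=5 G=7 C=6): GC 13/21 = 61.9%, outside 36.7–52.4% ✗; Tm = 64.9 + 41·(13 − 16.4)/21 = 58.3°C, outside 51.1–58.2°C ✗; length 21 ✓; longest run = 2 ✓ — fails.
Primer 2 (23 nt, A=8 T=4 G=4 C=7): GC 11/23 = 47.8% ✓; Tm = 64.9 + 41·(11 − 16.4)/23 = 55.3°C ✓; length 23 ✓; longest run = 5, exceeds 4 ✗ — fails.
Primer 3 (21 nt, A=6 T=6 G=3 C=6): GC 9/21 = 42.9% ✓; Tm = 64.9 + 41·(9 − 16.4)/21 = 50.5°C, outside 51.1–58.2°C ✗; length 21 ✓; longest run = 3 ✓ — fails.

None of the candidates satisfy all criteria.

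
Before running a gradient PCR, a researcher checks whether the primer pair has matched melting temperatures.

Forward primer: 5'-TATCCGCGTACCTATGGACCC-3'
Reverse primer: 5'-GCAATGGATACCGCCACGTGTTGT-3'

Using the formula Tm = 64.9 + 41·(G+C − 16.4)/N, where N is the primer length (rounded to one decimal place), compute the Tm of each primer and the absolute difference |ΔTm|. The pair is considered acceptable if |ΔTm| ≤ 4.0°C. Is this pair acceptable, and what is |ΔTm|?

|ΔTm| = 2.8°C; the pair is acceptable.

Forward: G+C = 12, N = 21 → Tm = 64.9 + 41·(12 − 16.4)/21 = 56.3°C.
Reverse: G+C = 13, N = 24 → Tm = 64.9 + 41·(13 − 16.4)/24 = 59.1°C.
|ΔTm| = |56.3 − 59.1| = 2.8°C, ≤ 4.0°C.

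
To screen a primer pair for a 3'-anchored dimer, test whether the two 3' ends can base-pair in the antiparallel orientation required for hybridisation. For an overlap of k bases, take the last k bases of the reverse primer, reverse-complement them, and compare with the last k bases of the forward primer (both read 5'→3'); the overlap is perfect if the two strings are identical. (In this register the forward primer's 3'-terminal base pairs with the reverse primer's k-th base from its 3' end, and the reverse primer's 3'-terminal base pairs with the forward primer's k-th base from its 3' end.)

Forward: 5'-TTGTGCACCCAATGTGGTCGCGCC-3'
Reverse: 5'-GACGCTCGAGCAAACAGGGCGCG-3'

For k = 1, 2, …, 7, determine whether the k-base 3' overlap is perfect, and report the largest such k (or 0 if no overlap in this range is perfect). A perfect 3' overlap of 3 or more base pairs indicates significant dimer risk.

Longest perfect overlap: 6 complementary base pairs; significant dimer risk (threshold 3).

Last 7 bases (5'→3') — forward …TCGCGCC, reverse …GGGCGCG.
Reverse complement of the reverse primer's last 7 bases: CGCGCCC; its first k bases are the reverse complement of the reverse primer's last k bases, so a perfect k-base overlap needs the forward primer's last k bases to equal them.
Comparing (forward last k vs required): k=1: C vs C ✓; k=2: CC vs CG ✗; k=3: GCC vs CGC ✗; k=4: CGCC vs CGCG ✗; k=5: GCGCC vs CGCGC ✗; k=6: CGCGCC vs CGCGCC ✓; k=7: TCGCGCC vs CGCGCCC ✗.
Perfect overlaps at k = 1, 6; the largest is 6.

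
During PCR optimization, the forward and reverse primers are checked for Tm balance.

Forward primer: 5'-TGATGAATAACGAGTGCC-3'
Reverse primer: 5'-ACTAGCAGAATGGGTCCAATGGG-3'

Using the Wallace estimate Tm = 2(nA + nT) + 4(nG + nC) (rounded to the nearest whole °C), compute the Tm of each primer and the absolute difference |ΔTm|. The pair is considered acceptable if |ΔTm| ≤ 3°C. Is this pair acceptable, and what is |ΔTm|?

Forward: A=6 T=4 G=5 C=3 → Tm = 2·10 + 4·8 = 52°C.
Reverse: A=7 T=4 G=8 C=4 → Tm = 2·11 + 4·12 = 70°C.
|ΔTm| = |52 − 70| = 18°C, > 3°C.

|ΔTm| = 18°C; the pair is not acceptable.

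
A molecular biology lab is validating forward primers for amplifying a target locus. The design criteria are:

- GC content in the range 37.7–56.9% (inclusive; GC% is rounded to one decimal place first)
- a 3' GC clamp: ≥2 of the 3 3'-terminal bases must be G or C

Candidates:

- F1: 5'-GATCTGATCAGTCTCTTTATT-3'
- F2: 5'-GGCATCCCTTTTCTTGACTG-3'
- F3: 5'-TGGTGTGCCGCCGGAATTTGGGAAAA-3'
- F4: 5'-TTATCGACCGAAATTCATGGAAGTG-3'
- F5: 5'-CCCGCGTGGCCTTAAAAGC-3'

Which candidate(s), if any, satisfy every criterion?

F2 and F4.

F1 (21 nt, A=4 T=10 G=3 C=4): GC 7/21 = 33.3%, outside 37.7–56.9% ✗; 3' end ATT has 0 G/C, need ≥2 ✗ — fails.
F2 (20 nt, A=2 T=8 G=4 C=6): GC 10/20 = 50.0% ✓; 3' end CTG has 2 G/C ✓ — passes.
F3 (26 nt, A=6 T=6 G=10 C=4): GC 14/26 = 53.8% ✓; 3' end AAA has 0 G/C, need ≥2 ✗ — fails.
F4 (25 nt, A=8 T=7 G=6 C=4): GC 10/25 = 40.0% ✓; 3' end GTG has 2 G/C ✓ — passes.
F5 (19 nt, A=4 T=3 G=5 C=7): GC 12/19 = 63.2%, outside 37.7–56.9% ✗; 3' end AGC has 2 G/C ✓ — fails.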